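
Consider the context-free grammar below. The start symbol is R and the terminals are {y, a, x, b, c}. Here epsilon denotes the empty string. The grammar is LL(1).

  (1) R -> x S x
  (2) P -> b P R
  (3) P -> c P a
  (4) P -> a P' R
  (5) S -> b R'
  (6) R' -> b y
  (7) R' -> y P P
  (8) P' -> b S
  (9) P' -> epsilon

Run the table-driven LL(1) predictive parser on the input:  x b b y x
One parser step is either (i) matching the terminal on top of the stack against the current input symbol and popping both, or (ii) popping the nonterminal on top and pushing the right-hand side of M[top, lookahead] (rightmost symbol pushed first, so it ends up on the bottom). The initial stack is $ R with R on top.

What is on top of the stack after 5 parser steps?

b

step 1: stack=$ R  input=x b b y x $  — expand R -> x S x
step 2: stack=$ x S x  input=x b b y x $  — match x
step 3: stack=$ x S  input=b b y x $  — expand S -> b R'
step 4: stack=$ x R' b  input=b b y x $  — match b
step 5: stack=$ x R'  input=b y x $  — expand R' -> b y
Stack after step 5: $ x y b (top = b).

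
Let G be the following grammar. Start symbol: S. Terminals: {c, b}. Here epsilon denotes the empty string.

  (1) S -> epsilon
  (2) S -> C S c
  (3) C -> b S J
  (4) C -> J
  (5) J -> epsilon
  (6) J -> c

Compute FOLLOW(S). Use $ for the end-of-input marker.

{$, b, c}

FIRST(J): from J->epsilon we get {epsilon}; from J->c we get {c}. So FIRST(J) = {epsilon, c}.
FIRST(C): from C->b S J we get {b}; from C->J we get {epsilon, c}. So FIRST(C) = {epsilon, b, c}.
FIRST(S): from S->epsilon we get {epsilon}; from S->C S c we get {b, c}. So FIRST(S) = {epsilon, b, c}.
FOLLOW(S) includes $ since S is the start symbol.
FOLLOW(C): in S->C S c, C is followed by S c with FIRST {b, c}. Thus FOLLOW(C) = {b, c}.
FOLLOW(S): in S->C S c, S is followed by c with FIRST {c}; in C->b S J, S is followed by J with FIRST {epsilon, c}; in C->b S J, the suffix after S is nullable, so FOLLOW(S) ⊇ FOLLOW(C) = {b, c}. Thus FOLLOW(S) = {$, b, c}.
FOLLOW(J): in C->b S J, the suffix after J is empty, so FOLLOW(J) ⊇ FOLLOW(C) = {b, c}; in C->J, the suffix after J is empty, so FOLLOW(J) ⊇ FOLLOW(C) = {b, c}. Thus FOLLOW(J) = {b, c}.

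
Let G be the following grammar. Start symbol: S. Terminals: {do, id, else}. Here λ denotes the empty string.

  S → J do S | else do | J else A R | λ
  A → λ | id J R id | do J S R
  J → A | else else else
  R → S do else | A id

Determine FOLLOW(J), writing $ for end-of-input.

{do, else, id}

FIRST(A) = {λ, do, id}
FIRST(J) = {λ, do, else, id}  (via A)
FIRST(S) = {λ, do, else, id}  (via J do S, J else A R)
FIRST(R) = {do, else, id}  (via S do else, A id)
FOLLOW(S) includes $ since S is the start symbol.
FOLLOW(S): in S→J do S, the suffix after S is empty (adds nothing new); in A→do J S R, S is followed by R with FIRST {do, else, id}; in R→S do else, S is followed by do else with FIRST {do}. Thus FOLLOW(S) = {$, do, else, id}.
FOLLOW(J): in S→J do S, J is followed by do S with FIRST {do}; in S→J else A R, J is followed by else A R with FIRST {else}; in A→id J R id, J is followed by R id with FIRST {do, else, id}; in A→do J S R, J is followed by S R with FIRST {do, else, id}. Thus FOLLOW(J) = {do, else, id}.
FOLLOW(A): in S→J else A R, A is followed by R with FIRST {do, else, id}; in J→A, the suffix after A is empty, so FOLLOW(A) ⊇ FOLLOW(J) = {do, else, id}; in R→A id, A is followed by id with FIRST {id}. Thus FOLLOW(A) = {do, else, id}.
FOLLOW(R): in S→J else A R, the suffix after R is empty, so FOLLOW(R) ⊇ FOLLOW(S) = {$, do, else, id}; in A→id J R id, R is followed by id with FIRST {id}; in A→do J S R, the suffix after R is empty, so FOLLOW(R) ⊇ FOLLOW(A) = {do, else, id}. Thus FOLLOW(R) = {$, do, else, id}.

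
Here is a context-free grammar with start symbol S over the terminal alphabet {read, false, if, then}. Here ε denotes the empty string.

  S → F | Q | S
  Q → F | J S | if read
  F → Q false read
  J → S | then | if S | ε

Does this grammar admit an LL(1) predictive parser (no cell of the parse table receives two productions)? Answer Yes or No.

FIRST(S) = {if, then}
FIRST(Q) = {if, then}
FIRST(F) = {if, then}
FIRST(J) = {ε, if, then}
FOLLOW(S) = {$, false, if, then}
FOLLOW(Q) = {$, false, if, then}
FOLLOW(F) = {$, false, if, then}
FOLLOW(J) = {if, then}
Cell M[J, if] receives both J → S and J → if S and J → ε — the grammar is not LL(1).

No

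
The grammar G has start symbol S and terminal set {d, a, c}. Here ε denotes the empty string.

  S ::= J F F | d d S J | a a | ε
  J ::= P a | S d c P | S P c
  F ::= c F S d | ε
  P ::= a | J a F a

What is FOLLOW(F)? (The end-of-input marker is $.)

FIRST(F): from F::=c F S d we get {c}; from F::=ε we get {ε}. So FIRST(F) = {ε, c}.
FIRST(S): from S::=J F F we get {a, d}; from S::=d d S J we get {d}; from S::=a a we get {a}; from S::=ε we get {ε}. So FIRST(S) = {ε, a, d}.
FIRST(J): from J::=P a we get {a, d}; from J::=S d c P we get {a, d}; from J::=S P c we get {a, d}. So FIRST(J) = {a, d}.
FIRST(P): from P::=a we get {a}; from P::=J a F a we get {a, d}. So FIRST(P) = {a, d}.
FOLLOW(S) includes $ since S is the start symbol.
FOLLOW(S): in S::=d d S J, S is followed by J with FIRST {a, d}; in J::=S d c P, S is followed by d c P with FIRST {d}; in J::=S P c, S is followed by P c with FIRST {a, d}; in F::=c F S d, S is followed by d with FIRST {d}. Thus FOLLOW(S) = {$, a, d}.
FOLLOW(J): in S::=J F F, J is followed by F F with FIRST {ε, c}; in S::=J F F, the suffix after J is nullable, so FOLLOW(J) ⊇ FOLLOW(S) = {$, a, d}; in S::=d d S J, the suffix after J is empty, so FOLLOW(J) ⊇ FOLLOW(S) = {$, a, d}; in P::=J a F a, J is followed by a F a with FIRST {a}. Thus FOLLOW(J) = {$, a, c, d}.
FOLLOW(F): in S::=J F F (occurrence 1), F is followed by F with FIRST {ε, c}; in S::=J F F (occurrence 1), the suffix after F is nullable, so FOLLOW(F) ⊇ FOLLOW(S) = {$, a, d}; in S::=J F F (occurrence 2), the suffix after F is empty, so FOLLOW(F) ⊇ FOLLOW(S) = {$, a, d}; in F::=c F S d, F is followed by S d with FIRST {a, d}; in P::=J a F a, F is followed by a with FIRST {a}. Thus FOLLOW(F) = {$, a, c, d}.
FOLLOW(P): in J::=P a, P is followed by a with FIRST {a}; in J::=S d c P, the suffix after P is empty, so FOLLOW(P) ⊇ FOLLOW(J) = {$, a, c, d}; in J::=S P c, P is followed by c with FIRST {c}. Thus FOLLOW(P) = {$, a, c, d}.

{$, a, c, d}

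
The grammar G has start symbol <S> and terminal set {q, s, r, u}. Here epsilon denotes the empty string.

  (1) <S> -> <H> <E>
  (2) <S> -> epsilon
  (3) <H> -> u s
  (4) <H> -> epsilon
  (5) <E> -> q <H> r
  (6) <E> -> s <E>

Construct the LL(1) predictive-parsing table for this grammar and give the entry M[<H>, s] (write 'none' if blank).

FIRST(<H>) = {epsilon, u}
FIRST(<E>) = {q, s}
FIRST(<S>) = {epsilon, q, s, u}  (via <H> <E>)
FOLLOW(<S>) includes $ since <S> is the start symbol.
FOLLOW(<H>): in <S>-><H> <E>, <H> is followed by <E> with FIRST {q, s}; in <E>->q <H> r, <H> is followed by r with FIRST {r}. Thus FOLLOW(<H>) = {q, r, s}.
For <H> -> u s: FIRST(u s) = {u}, so it goes in M[<H>, t] for t ∈ {u}.
For <H> -> epsilon: FIRST(epsilon) = {epsilon}, so it goes in M[<H>, t] for t ∈ {}; since epsilon ∈ FIRST, also for every t ∈ FOLLOW(<H>) = {q, r, s}.

<H> -> epsilon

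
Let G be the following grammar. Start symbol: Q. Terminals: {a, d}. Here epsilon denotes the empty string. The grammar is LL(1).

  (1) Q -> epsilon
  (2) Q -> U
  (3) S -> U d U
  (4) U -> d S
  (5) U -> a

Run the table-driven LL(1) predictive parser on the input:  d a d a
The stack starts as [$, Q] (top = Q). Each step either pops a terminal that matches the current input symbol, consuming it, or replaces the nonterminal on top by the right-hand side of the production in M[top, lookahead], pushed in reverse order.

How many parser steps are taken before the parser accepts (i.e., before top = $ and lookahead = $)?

9

     Stack    Input      Action
  1  $ Q      d a d a $  expand Q -> U
  2  $ U      d a d a $  expand U -> d S
  3  $ S d    d a d a $  match d
  4  $ S      a d a $    expand S -> U d U
  5  $ U d U  a d a $    expand U -> a
  6  $ U d a  a d a $    match a
  7  $ U d    d a $      match d
  8  $ U      a $        expand U -> a
  9  $ a      a $        match a
Accept reached after 9 steps.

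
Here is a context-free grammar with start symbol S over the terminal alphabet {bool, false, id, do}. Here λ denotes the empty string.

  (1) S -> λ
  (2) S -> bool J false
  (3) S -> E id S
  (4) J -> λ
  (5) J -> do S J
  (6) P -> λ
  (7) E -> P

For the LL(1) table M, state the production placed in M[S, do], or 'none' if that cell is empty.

FIRST(J): from J->λ we get {λ}; from J->do S J we get {do}. So FIRST(J) = {λ, do}.
FIRST(P): from P->λ we get {λ}. So FIRST(P) = {λ}.
FIRST(E): from E->P we get {λ}. So FIRST(E) = {λ}.
FIRST(S): from S->λ we get {λ}; from S->bool J false we get {bool}; from S->E id S we get {id}. So FIRST(S) = {λ, bool, id}.
FOLLOW(S) includes $ since S is the start symbol.
FOLLOW(J): in S->bool J false, J is followed by false with FIRST {false}; in J->do S J, the suffix after J is empty (adds nothing new). Thus FOLLOW(J) = {false}.
FOLLOW(S): in S->E id S, the suffix after S is empty (adds nothing new); in J->do S J, S is followed by J with FIRST {λ, do}; in J->do S J, the suffix after S is nullable, so FOLLOW(S) ⊇ FOLLOW(J) = {false}. Thus FOLLOW(S) = {$, do, false}.
For S -> λ: FIRST(λ) = {λ}, so it goes in M[S, t] for t ∈ {}; since λ ∈ FIRST, also for every t ∈ FOLLOW(S) = {$, do, false}.
For S -> bool J false: FIRST(bool J false) = {bool}, so it goes in M[S, t] for t ∈ {bool}.
For S -> E id S: FIRST(E id S) = {id}, so it goes in M[S, t] for t ∈ {id}.

S -> λ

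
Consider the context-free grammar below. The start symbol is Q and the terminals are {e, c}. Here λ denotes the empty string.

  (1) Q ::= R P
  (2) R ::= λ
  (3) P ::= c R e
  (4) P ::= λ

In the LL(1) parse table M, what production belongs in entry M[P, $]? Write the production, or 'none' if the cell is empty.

P ::= λ

FIRST(R) = {λ}
FIRST(P) = {λ, c}
FIRST(Q) = {λ, c}  (via R P)
FOLLOW(Q) includes $ since Q is the start symbol.
FOLLOW(Q): Q appears on no right-hand side. Thus FOLLOW(Q) = {$}.
FOLLOW(P): in Q::=R P, the suffix after P is empty, so FOLLOW(P) ⊇ FOLLOW(Q) = {$}. Thus FOLLOW(P) = {$}.
For P ::= c R e: FIRST(c R e) = {c}, so it goes in M[P, t] for t ∈ {c}.
For P ::= λ: FIRST(λ) = {λ}, so it goes in M[P, t] for t ∈ {}; since λ ∈ FIRST, also for every t ∈ FOLLOW(P) = {$}.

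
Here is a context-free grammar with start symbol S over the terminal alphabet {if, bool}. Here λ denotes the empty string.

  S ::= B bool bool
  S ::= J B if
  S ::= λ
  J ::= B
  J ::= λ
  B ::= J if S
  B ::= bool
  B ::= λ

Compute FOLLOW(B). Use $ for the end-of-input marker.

{bool, if}

FIRST(S): from S::=B bool bool we get {bool, if}; from S::=J B if we get {bool, if}; from S::=λ we get {λ}. So FIRST(S) = {λ, bool, if}.
FIRST(J): from J::=B we get {λ, bool, if}; from J::=λ we get {λ}. So FIRST(J) = {λ, bool, if}.
FIRST(B): from B::=J if S we get {bool, if}; from B::=bool we get {bool}; from B::=λ we get {λ}. So FIRST(B) = {λ, bool, if}.
FOLLOW(S) includes $ since S is the start symbol.
FOLLOW(J): in S::=J B if, J is followed by B if with FIRST {bool, if}; in B::=J if S, J is followed by if S with FIRST {if}. Thus FOLLOW(J) = {bool, if}.
FOLLOW(B): in S::=B bool bool, B is followed by bool bool with FIRST {bool}; in S::=J B if, B is followed by if with FIRST {if}; in J::=B, the suffix after B is empty, so FOLLOW(B) ⊇ FOLLOW(J) = {bool, if}. Thus FOLLOW(B) = {bool, if}.
FOLLOW(S): in B::=J if S, the suffix after S is empty, so FOLLOW(S) ⊇ FOLLOW(B) = {bool, if}. Thus FOLLOW(S) = {$, bool, if}.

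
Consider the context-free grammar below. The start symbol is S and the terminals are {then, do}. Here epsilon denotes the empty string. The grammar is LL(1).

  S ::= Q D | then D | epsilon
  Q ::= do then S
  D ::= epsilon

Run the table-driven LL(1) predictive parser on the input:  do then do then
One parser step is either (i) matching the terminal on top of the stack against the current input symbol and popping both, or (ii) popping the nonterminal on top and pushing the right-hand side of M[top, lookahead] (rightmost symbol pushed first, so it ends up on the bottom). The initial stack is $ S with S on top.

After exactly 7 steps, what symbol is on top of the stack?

     Stack            Input              Action
  1  $ S              do then do then $  expand S ::= Q D
  2  $ D Q            do then do then $  expand Q ::= do then S
  3  $ D S then do    do then do then $  match do
  4  $ D S then       then do then $     match then
  5  $ D S            do then $          expand S ::= Q D
  6  $ D D Q          do then $          expand Q ::= do then S
  7  $ D D S then do  do then $          match do
Stack after step 7: $ D D S then (top = then).

then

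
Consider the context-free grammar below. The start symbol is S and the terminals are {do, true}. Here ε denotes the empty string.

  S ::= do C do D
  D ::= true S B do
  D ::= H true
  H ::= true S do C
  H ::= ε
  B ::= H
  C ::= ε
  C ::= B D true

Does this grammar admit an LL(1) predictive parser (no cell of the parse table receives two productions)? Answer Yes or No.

No

FIRST(S) = {do}
FIRST(D) = {true}
FIRST(H) = {ε, true}
FIRST(B) = {ε, true}
FIRST(C) = {ε, true}
FOLLOW(S) = {$, do, true}
FOLLOW(D) = {$, do, true}
FOLLOW(H) = {do, true}
FOLLOW(B) = {do, true}
FOLLOW(C) = {do, true}
Cell M[C, true] receives both C ::= ε and C ::= B D true — the grammar is not LL(1).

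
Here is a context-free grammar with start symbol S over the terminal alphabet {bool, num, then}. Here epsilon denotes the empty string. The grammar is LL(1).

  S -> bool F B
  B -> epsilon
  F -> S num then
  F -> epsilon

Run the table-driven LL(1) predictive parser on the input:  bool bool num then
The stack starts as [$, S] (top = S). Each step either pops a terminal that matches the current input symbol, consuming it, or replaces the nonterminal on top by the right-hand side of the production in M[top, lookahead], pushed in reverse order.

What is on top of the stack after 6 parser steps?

B

step 1: stack=$ S  input=bool bool num then $  — expand S -> bool F B
step 2: stack=$ B F bool  input=bool bool num then $  — match bool
step 3: stack=$ B F  input=bool num then $  — expand F -> S num then
step 4: stack=$ B then num S  input=bool num then $  — expand S -> bool F B
step 5: stack=$ B then num B F bool  input=bool num then $  — match bool
step 6: stack=$ B then num B F  input=num then $  — expand F -> epsilon
Stack after step 6: $ B then num B (top = B).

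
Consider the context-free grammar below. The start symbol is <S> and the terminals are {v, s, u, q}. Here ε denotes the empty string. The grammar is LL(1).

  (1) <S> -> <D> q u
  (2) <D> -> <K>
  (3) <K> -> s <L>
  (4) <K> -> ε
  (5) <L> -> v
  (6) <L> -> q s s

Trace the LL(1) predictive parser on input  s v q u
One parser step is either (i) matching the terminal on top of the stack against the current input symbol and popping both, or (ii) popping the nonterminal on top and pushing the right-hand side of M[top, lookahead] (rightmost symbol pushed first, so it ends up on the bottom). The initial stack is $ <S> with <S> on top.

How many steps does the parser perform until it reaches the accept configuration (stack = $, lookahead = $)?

8

     Stack        Input      Action
  1  $ <S>        s v q u $  expand <S> -> <D> q u
  2  $ u q <D>    s v q u $  expand <D> -> <K>
  3  $ u q <K>    s v q u $  expand <K> -> s <L>
  4  $ u q <L> s  s v q u $  match s
  5  $ u q <L>    v q u $    expand <L> -> v
  6  $ u q v      v q u $    match v
  7  $ u q        q u $      match q
  8  $ u          u $        match u
Accept reached after 8 steps.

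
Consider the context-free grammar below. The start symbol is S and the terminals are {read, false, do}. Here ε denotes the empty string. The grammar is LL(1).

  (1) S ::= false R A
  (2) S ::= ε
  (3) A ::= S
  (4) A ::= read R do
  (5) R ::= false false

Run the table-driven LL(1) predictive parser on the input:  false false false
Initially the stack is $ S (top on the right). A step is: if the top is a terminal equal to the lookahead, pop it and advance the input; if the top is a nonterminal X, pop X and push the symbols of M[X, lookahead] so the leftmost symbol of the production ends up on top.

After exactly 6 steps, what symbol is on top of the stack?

     Stack            Input                Action
  1  $ S              false false false $  expand S ::= false R A
  2  $ A R false      false false false $  match false
  3  $ A R            false false $        expand R ::= false false
  4  $ A false false  false false $        match false
  5  $ A false        false $              match false
  6  $ A              $                    expand A ::= S
Stack after step 6: $ S (top = S).

S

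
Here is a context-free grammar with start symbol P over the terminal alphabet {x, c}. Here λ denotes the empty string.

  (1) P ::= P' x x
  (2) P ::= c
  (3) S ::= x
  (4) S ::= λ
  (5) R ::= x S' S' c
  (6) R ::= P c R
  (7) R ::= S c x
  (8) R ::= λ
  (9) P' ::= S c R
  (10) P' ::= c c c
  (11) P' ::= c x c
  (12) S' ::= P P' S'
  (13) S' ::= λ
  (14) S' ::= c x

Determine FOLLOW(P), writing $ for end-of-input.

{$, c, x}

FIRST(S) = {λ, x}
FIRST(P') = {c, x}  (via S c R)
FIRST(P) = {c, x}  (via P' x x)
FIRST(R) = {λ, c, x}  (via P c R, S c x)
FIRST(S') = {λ, c, x}  (via P P' S')
FOLLOW(P) includes $ since P is the start symbol.
FOLLOW(P): in R::=P c R, P is followed by c R with FIRST {c}; in S'::=P P' S', P is followed by P' S' with FIRST {c, x}. Thus FOLLOW(P) = {$, c, x}.
FOLLOW(S): in R::=S c x, S is followed by c x with FIRST {c}; in P'::=S c R, S is followed by c R with FIRST {c}. Thus FOLLOW(S) = {c}.
FOLLOW(S'): in R::=x S' S' c (occurrence 1), S' is followed by S' c with FIRST {c, x}; in R::=x S' S' c (occurrence 2), S' is followed by c with FIRST {c}; in S'::=P P' S', the suffix after S' is empty (adds nothing new). Thus FOLLOW(S') = {c, x}.
FOLLOW(P'): in P::=P' x x, P' is followed by x x with FIRST {x}; in S'::=P P' S', P' is followed by S' with FIRST {λ, c, x}; in S'::=P P' S', the suffix after P' is nullable, so FOLLOW(P') ⊇ FOLLOW(S') = {c, x}. Thus FOLLOW(P') = {c, x}.
FOLLOW(R): in R::=P c R, the suffix after R is empty (adds nothing new); in P'::=S c R, the suffix after R is empty, so FOLLOW(R) ⊇ FOLLOW(P') = {c, x}. Thus FOLLOW(R) = {c, x}.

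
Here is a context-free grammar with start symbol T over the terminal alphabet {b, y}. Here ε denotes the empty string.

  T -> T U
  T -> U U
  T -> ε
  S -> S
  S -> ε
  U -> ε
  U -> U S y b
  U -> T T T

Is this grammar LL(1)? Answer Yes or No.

FIRST(T) = {ε, y}
FIRST(S) = {ε}
FIRST(U) = {ε, y}
FOLLOW(T) = {$, y}
FOLLOW(S) = {y}
FOLLOW(U) = {$, y}
Cell M[S, y] receives both S -> S and S -> ε — the grammar is not LL(1).

No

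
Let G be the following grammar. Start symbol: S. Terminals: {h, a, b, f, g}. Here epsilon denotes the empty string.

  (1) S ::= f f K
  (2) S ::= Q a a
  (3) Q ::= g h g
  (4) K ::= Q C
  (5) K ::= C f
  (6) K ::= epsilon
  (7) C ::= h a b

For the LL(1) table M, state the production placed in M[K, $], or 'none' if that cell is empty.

FIRST(Q): from Q::=g h g we get {g}. So FIRST(Q) = {g}.
FIRST(C): from C::=h a b we get {h}. So FIRST(C) = {h}.
FIRST(S): from S::=f f K we get {f}; from S::=Q a a we get {g}. So FIRST(S) = {f, g}.
FIRST(K): from K::=Q C we get {g}; from K::=C f we get {h}; from K::=epsilon we get {epsilon}. So FIRST(K) = {epsilon, g, h}.
FOLLOW(S) includes $ since S is the start symbol.
FOLLOW(S): S appears on no right-hand side. Thus FOLLOW(S) = {$}.
FOLLOW(K): in S::=f f K, the suffix after K is empty, so FOLLOW(K) ⊇ FOLLOW(S) = {$}. Thus FOLLOW(K) = {$}.
For K ::= Q C: FIRST(Q C) = {g}, so it goes in M[K, t] for t ∈ {g}.
For K ::= C f: FIRST(C f) = {h}, so it goes in M[K, t] for t ∈ {h}.
For K ::= epsilon: FIRST(epsilon) = {epsilon}, so it goes in M[K, t] for t ∈ {}; since epsilon ∈ FIRST, also for every t ∈ FOLLOW(K) = {$}.

K ::= epsilon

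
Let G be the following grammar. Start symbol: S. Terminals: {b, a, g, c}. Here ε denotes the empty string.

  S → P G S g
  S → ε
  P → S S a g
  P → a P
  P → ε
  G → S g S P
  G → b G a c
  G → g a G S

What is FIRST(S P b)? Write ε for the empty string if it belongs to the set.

FIRST(S): from S→P G S g we get {a, b, g}; from S→ε we get {ε}. So FIRST(S) = {ε, a, b, g}.
FIRST(P): from P→S S a g we get {a, b, g}; from P→a P we get {a}; from P→ε we get {ε}. So FIRST(P) = {ε, a, b, g}.
FIRST(G): from G→S g S P we get {a, b, g}; from G→b G a c we get {b}; from G→g a G S we get {g}. So FIRST(G) = {a, b, g}.
FIRST(S P b): take FIRST of each symbol in turn, carrying on past any symbol whose FIRST contains ε; result {a, b, g}.

{a, b, g}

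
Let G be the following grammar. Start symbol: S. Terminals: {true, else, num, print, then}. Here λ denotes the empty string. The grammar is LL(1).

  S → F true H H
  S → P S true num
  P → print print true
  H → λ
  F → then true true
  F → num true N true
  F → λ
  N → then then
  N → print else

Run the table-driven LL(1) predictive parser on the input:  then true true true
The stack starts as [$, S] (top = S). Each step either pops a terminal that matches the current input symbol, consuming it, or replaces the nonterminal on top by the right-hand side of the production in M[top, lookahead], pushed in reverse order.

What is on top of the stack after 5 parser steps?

     Stack                      Input                  Action
  1  $ S                        then true true true $  expand S → F true H H
  2  $ H H true F               then true true true $  expand F → then true true
  3  $ H H true true true then  then true true true $  match then
  4  $ H H true true true       true true true $       match true
  5  $ H H true true            true true $            match true
Stack after step 5: $ H H true (top = true).

true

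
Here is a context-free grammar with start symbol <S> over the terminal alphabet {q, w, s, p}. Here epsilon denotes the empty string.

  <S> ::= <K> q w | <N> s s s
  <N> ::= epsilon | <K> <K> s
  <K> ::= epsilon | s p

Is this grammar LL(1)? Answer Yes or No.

FIRST(<S>) = {q, s}
FIRST(<N>) = {epsilon, s}
FIRST(<K>) = {epsilon, s}
FOLLOW(<S>) = {$}
FOLLOW(<N>) = {s}
FOLLOW(<K>) = {q, s}
Cell M[<K>, s] receives both <K> ::= epsilon and <K> ::= s p — the grammar is not LL(1).

No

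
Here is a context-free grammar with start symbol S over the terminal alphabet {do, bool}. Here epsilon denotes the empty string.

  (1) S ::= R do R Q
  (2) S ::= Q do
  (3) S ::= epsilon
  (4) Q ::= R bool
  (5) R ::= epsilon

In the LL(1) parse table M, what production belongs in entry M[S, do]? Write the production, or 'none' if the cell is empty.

FIRST(R) = {epsilon}
FIRST(Q) = {bool}  (via R bool)
FIRST(S) = {epsilon, bool, do}  (via R do R Q, Q do)
FOLLOW(S) includes $ since S is the start symbol.
FOLLOW(S): S appears on no right-hand side. Thus FOLLOW(S) = {$}.
For S ::= R do R Q: FIRST(R do R Q) = {do}, so it goes in M[S, t] for t ∈ {do}.
For S ::= Q do: FIRST(Q do) = {bool}, so it goes in M[S, t] for t ∈ {bool}.
For S ::= epsilon: FIRST(epsilon) = {epsilon}, so it goes in M[S, t] for t ∈ {}; since epsilon ∈ FIRST, also for every t ∈ FOLLOW(S) = {$}.

S ::= R do R Q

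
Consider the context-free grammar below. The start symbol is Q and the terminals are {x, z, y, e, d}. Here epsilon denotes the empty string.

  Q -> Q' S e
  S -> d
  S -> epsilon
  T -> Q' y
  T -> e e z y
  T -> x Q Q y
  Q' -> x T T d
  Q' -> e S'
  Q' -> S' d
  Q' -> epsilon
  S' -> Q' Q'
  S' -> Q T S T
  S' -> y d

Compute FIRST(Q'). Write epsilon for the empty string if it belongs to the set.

{epsilon, d, e, x, y}

FIRST(S): from S->d we get {d}; from S->epsilon we get {epsilon}. So FIRST(S) = {epsilon, d}.
FIRST(Q): from Q->Q' S e we get {d, e, x, y}. So FIRST(Q) = {d, e, x, y}.
FIRST(T): from T->Q' y we get {d, e, x, y}; from T->e e z y we get {e}; from T->x Q Q y we get {x}. So FIRST(T) = {d, e, x, y}.
FIRST(Q'): from Q'->x T T d we get {x}; from Q'->e S' we get {e}; from Q'->S' d we get {d, e, x, y}; from Q'->epsilon we get {epsilon}. So FIRST(Q') = {epsilon, d, e, x, y}.
FIRST(S'): from S'->Q' Q' we get {epsilon, d, e, x, y}; from S'->Q T S T we get {d, e, x, y}; from S'->y d we get {y}. So FIRST(S') = {epsilon, d, e, x, y}.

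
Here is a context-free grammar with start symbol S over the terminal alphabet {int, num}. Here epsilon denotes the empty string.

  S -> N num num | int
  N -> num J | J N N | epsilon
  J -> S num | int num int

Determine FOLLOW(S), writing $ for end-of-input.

FIRST(S) = {int, num}  (via N num num)
FIRST(J) = {int, num}  (via S num)
FIRST(N) = {epsilon, int, num}  (via J N N)
FOLLOW(S) includes $ since S is the start symbol.
FOLLOW(S): in J->S num, S is followed by num with FIRST {num}. Thus FOLLOW(S) = {$, num}.
FOLLOW(N): in S->N num num, N is followed by num num with FIRST {num}; in N->J N N (occurrence 1), N is followed by N with FIRST {epsilon, int, num}; in N->J N N (occurrence 1), the suffix after N is nullable (adds nothing new); in N->J N N (occurrence 2), the suffix after N is empty (adds nothing new). Thus FOLLOW(N) = {int, num}.
FOLLOW(J): in N->num J, the suffix after J is empty, so FOLLOW(J) ⊇ FOLLOW(N) = {int, num}; in N->J N N, J is followed by N N with FIRST {epsilon, int, num}; in N->J N N, the suffix after J is nullable, so FOLLOW(J) ⊇ FOLLOW(N) = {int, num}. Thus FOLLOW(J) = {int, num}.

{$, num}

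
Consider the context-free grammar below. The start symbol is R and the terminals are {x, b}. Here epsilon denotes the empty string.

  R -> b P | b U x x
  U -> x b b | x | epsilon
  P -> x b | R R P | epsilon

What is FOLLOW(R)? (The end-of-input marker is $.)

FIRST(R): from R->b P we get {b}; from R->b U x x we get {b}. So FIRST(R) = {b}.
FIRST(U): from U->x b b we get {x}; from U->x we get {x}; from U->epsilon we get {epsilon}. So FIRST(U) = {epsilon, x}.
FIRST(P): from P->x b we get {x}; from P->R R P we get {b}; from P->epsilon we get {epsilon}. So FIRST(P) = {epsilon, b, x}.
FOLLOW(R) includes $ since R is the start symbol.
FOLLOW(U): in R->b U x x, U is followed by x x with FIRST {x}. Thus FOLLOW(U) = {x}.
FOLLOW(R): in P->R R P (occurrence 1), R is followed by R P with FIRST {b}; in P->R R P (occurrence 2), R is followed by P with FIRST {epsilon, b, x}; in P->R R P (occurrence 2), the suffix after R is nullable, so FOLLOW(R) ⊇ FOLLOW(P) = {$, b, x}. Thus FOLLOW(R) = {$, b, x}.
FOLLOW(P): in R->b P, the suffix after P is empty, so FOLLOW(P) ⊇ FOLLOW(R) = {$, b, x}; in P->R R P, the suffix after P is empty (adds nothing new). Thus FOLLOW(P) = {$, b, x}.

{$, b, x}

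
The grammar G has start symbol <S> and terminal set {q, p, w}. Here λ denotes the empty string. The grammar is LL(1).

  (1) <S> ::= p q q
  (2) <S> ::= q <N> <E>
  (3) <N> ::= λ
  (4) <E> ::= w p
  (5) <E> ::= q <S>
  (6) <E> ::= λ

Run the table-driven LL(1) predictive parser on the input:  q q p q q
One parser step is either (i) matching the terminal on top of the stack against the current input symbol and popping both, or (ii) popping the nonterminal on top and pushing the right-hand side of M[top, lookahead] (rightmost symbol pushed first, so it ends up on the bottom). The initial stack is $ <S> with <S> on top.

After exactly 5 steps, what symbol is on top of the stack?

<S>

     Stack        Input        Action
  1  $ <S>        q q p q q $  expand <S> ::= q <N> <E>
  2  $ <E> <N> q  q q p q q $  match q
  3  $ <E> <N>    q p q q $    expand <N> ::= λ
  4  $ <E>        q p q q $    expand <E> ::= q <S>
  5  $ <S> q      q p q q $    match q
Stack after step 5: $ <S> (top = <S>).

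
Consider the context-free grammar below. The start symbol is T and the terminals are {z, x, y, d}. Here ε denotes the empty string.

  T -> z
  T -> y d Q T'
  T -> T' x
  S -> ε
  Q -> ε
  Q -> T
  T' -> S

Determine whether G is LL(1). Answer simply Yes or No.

Yes

FIRST(T) = {x, y, z}
FIRST(S) = {ε}
FIRST(Q) = {ε, x, y, z}
FIRST(T') = {ε}
FOLLOW(T) = {$}
FOLLOW(S) = {$, x}
FOLLOW(Q) = {$}
FOLLOW(T') = {$, x}
Each cell of M receives at most one production.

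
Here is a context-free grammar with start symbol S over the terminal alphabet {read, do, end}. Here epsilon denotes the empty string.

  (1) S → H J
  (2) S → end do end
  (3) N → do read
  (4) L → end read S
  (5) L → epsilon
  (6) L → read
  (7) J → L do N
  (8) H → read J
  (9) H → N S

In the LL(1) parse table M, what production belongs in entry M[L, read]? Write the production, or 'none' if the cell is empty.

FIRST(N) = {do}
FIRST(L) = {epsilon, end, read}
FIRST(J) = {do, end, read}  (via L do N)
FIRST(H) = {do, read}  (via N S)
FIRST(S) = {do, end, read}  (via H J)
FOLLOW(S) includes $ since S is the start symbol.
FOLLOW(L): in J→L do N, L is followed by do N with FIRST {do}. Thus FOLLOW(L) = {do}.
For L → end read S: FIRST(end read S) = {end}, so it goes in M[L, t] for t ∈ {end}.
For L → epsilon: FIRST(epsilon) = {epsilon}, so it goes in M[L, t] for t ∈ {}; since epsilon ∈ FIRST, also for every t ∈ FOLLOW(L) = {do}.
For L → read: FIRST(read) = {read}, so it goes in M[L, t] for t ∈ {read}.

L → read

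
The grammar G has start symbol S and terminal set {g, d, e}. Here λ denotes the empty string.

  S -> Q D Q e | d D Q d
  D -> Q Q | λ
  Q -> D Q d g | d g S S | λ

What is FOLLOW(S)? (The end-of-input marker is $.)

FIRST(S) = {d, e}  (via Q D Q e)
FIRST(D) = {λ, d}  (via Q Q)
FIRST(Q) = {λ, d}  (via D Q d g)
FOLLOW(S) includes $ since S is the start symbol.
FOLLOW(D): in S->Q D Q e, D is followed by Q e with FIRST {d, e}; in S->d D Q d, D is followed by Q d with FIRST {d}; in Q->D Q d g, D is followed by Q d g with FIRST {d}. Thus FOLLOW(D) = {d, e}.
FOLLOW(Q): in S->Q D Q e (occurrence 1), Q is followed by D Q e with FIRST {d, e}; in S->Q D Q e (occurrence 2), Q is followed by e with FIRST {e}; in S->d D Q d, Q is followed by d with FIRST {d}; in D->Q Q (occurrence 1), Q is followed by Q with FIRST {λ, d}; in D->Q Q (occurrence 1), the suffix after Q is nullable, so FOLLOW(Q) ⊇ FOLLOW(D) = {d, e}; in D->Q Q (occurrence 2), the suffix after Q is empty, so FOLLOW(Q) ⊇ FOLLOW(D) = {d, e}; in Q->D Q d g, Q is followed by d g with FIRST {d}. Thus FOLLOW(Q) = {d, e}.
FOLLOW(S): in Q->d g S S (occurrence 1), S is followed by S with FIRST {d, e}; in Q->d g S S (occurrence 2), the suffix after S is empty, so FOLLOW(S) ⊇ FOLLOW(Q) = {d, e}. Thus FOLLOW(S) = {$, d, e}.

{$, d, e}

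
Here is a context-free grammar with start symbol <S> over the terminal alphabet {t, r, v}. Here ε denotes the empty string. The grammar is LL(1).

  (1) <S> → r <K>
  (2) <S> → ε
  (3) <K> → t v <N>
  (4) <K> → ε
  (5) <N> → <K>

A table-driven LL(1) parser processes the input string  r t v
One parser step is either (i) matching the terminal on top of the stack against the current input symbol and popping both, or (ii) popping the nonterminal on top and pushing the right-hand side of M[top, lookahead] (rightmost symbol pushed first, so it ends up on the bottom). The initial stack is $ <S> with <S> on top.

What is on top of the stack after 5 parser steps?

<N>

     Stack      Input    Action
  1  $ <S>      r t v $  expand <S> → r <K>
  2  $ <K> r    r t v $  match r
  3  $ <K>      t v $    expand <K> → t v <N>
  4  $ <N> v t  t v $    match t
  5  $ <N> v    v $      match v
Stack after step 5: $ <N> (top = <N>).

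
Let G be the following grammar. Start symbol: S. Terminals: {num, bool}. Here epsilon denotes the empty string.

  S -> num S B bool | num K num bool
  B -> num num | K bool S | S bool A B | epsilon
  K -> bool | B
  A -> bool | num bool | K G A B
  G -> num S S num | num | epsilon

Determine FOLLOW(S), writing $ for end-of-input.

{$, bool, num}

FIRST(S) = {num}
FIRST(G) = {epsilon, num}
FIRST(B) = {epsilon, bool, num}  (via K bool S, S bool A B)
FIRST(K) = {epsilon, bool, num}  (via B)
FIRST(A) = {bool, num}  (via K G A B)
FOLLOW(S) includes $ since S is the start symbol.
FOLLOW(K): in S->num K num bool, K is followed by num bool with FIRST {num}; in B->K bool S, K is followed by bool S with FIRST {bool}; in A->K G A B, K is followed by G A B with FIRST {bool, num}. Thus FOLLOW(K) = {bool, num}.
FOLLOW(G): in A->K G A B, G is followed by A B with FIRST {bool, num}. Thus FOLLOW(G) = {bool, num}.
FOLLOW(S): in S->num S B bool, S is followed by B bool with FIRST {bool, num}; in B->K bool S, the suffix after S is empty, so FOLLOW(S) ⊇ FOLLOW(B) = {bool, num}; in B->S bool A B, S is followed by bool A B with FIRST {bool}; in G->num S S num (occurrence 1), S is followed by S num with FIRST {num}; in G->num S S num (occurrence 2), S is followed by num with FIRST {num}. Thus FOLLOW(S) = {$, bool, num}.
FOLLOW(B): in S->num S B bool, B is followed by bool with FIRST {bool}; in B->S bool A B, the suffix after B is empty (adds nothing new); in K->B, the suffix after B is empty, so FOLLOW(B) ⊇ FOLLOW(K) = {bool, num}; in A->K G A B, the suffix after B is empty, so FOLLOW(B) ⊇ FOLLOW(A) = {bool, num}. Thus FOLLOW(B) = {bool, num}.
FOLLOW(A): in B->S bool A B, A is followed by B with FIRST {epsilon, bool, num}; in B->S bool A B, the suffix after A is nullable, so FOLLOW(A) ⊇ FOLLOW(B) = {bool, num}; in A->K G A B, A is followed by B with FIRST {epsilon, bool, num}; in A->K G A B, the suffix after A is nullable (adds nothing new). Thus FOLLOW(A) = {bool, num}.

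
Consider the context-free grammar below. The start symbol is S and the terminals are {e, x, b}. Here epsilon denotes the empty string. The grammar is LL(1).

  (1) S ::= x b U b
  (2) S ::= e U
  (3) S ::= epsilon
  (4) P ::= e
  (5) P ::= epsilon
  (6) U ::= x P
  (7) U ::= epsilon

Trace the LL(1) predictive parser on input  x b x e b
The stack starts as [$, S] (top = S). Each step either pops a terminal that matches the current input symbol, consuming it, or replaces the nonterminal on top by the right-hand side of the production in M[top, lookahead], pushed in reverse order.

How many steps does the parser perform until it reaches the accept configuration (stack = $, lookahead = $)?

8

step 1: stack=$ S  input=x b x e b $  — expand S ::= x b U b
step 2: stack=$ b U b x  input=x b x e b $  — match x
step 3: stack=$ b U b  input=b x e b $  — match b
step 4: stack=$ b U  input=x e b $  — expand U ::= x P
step 5: stack=$ b P x  input=x e b $  — match x
step 6: stack=$ b P  input=e b $  — expand P ::= e
step 7: stack=$ b e  input=e b $  — match e
step 8: stack=$ b  input=b $  — match b
Accept reached after 8 steps.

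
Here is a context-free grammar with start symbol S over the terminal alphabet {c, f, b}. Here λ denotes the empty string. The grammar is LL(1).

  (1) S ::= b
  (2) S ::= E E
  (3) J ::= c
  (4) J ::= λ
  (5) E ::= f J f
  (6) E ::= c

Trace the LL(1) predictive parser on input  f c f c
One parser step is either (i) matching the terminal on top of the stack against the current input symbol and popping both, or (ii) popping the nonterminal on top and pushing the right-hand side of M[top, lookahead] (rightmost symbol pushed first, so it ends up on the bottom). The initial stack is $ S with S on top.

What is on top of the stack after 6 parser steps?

     Stack      Input      Action
  1  $ S        f c f c $  expand S ::= E E
  2  $ E E      f c f c $  expand E ::= f J f
  3  $ E f J f  f c f c $  match f
  4  $ E f J    c f c $    expand J ::= c
  5  $ E f c    c f c $    match c
  6  $ E f      f c $      match f
Stack after step 6: $ E (top = E).

E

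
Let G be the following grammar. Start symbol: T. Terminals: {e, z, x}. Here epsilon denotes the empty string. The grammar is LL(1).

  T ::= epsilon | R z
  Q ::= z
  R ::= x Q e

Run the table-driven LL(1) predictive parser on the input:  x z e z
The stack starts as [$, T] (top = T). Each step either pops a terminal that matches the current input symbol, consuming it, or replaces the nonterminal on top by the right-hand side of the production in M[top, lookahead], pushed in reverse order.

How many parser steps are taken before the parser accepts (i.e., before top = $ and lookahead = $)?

7

step 1: stack=$ T  input=x z e z $  — expand T ::= R z
step 2: stack=$ z R  input=x z e z $  — expand R ::= x Q e
step 3: stack=$ z e Q x  input=x z e z $  — match x
step 4: stack=$ z e Q  input=z e z $  — expand Q ::= z
step 5: stack=$ z e z  input=z e z $  — match z
step 6: stack=$ z e  input=e z $  — match e
step 7: stack=$ z  input=z $  — match z
Accept reached after 7 steps.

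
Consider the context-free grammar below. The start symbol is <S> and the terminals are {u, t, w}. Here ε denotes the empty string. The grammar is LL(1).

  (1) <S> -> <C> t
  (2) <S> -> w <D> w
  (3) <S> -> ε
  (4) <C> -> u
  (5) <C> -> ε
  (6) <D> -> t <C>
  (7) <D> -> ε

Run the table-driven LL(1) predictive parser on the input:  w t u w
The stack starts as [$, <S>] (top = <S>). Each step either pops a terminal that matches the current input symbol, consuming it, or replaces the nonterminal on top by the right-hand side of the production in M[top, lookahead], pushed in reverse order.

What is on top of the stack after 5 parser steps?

step 1: stack=$ <S>  input=w t u w $  — expand <S> -> w <D> w
step 2: stack=$ w <D> w  input=w t u w $  — match w
step 3: stack=$ w <D>  input=t u w $  — expand <D> -> t <C>
step 4: stack=$ w <C> t  input=t u w $  — match t
step 5: stack=$ w <C>  input=u w $  — expand <C> -> u
Stack after step 5: $ w u (top = u).

u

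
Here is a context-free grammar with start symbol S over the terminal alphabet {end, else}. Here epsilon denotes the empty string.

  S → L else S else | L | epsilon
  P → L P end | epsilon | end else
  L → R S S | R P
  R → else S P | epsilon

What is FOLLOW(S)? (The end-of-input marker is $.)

{$, else, end}

FIRST(R): from R→else S P we get {else}; from R→epsilon we get {epsilon}. So FIRST(R) = {epsilon, else}.
FIRST(S): from S→L else S else we get {else, end}; from S→L we get {epsilon, else, end}; from S→epsilon we get {epsilon}. So FIRST(S) = {epsilon, else, end}.
FIRST(P): from P→L P end we get {else, end}; from P→epsilon we get {epsilon}; from P→end else we get {end}. So FIRST(P) = {epsilon, else, end}.
FIRST(L): from L→R S S we get {epsilon, else, end}; from L→R P we get {epsilon, else, end}. So FIRST(L) = {epsilon, else, end}.
FOLLOW(S) includes $ since S is the start symbol.
FOLLOW(S): in S→L else S else, S is followed by else with FIRST {else}; in L→R S S (occurrence 1), S is followed by S with FIRST {epsilon, else, end}; in L→R S S (occurrence 1), the suffix after S is nullable, so FOLLOW(S) ⊇ FOLLOW(L) = {$, else, end}; in L→R S S (occurrence 2), the suffix after S is empty, so FOLLOW(S) ⊇ FOLLOW(L) = {$, else, end}; in R→else S P, S is followed by P with FIRST {epsilon, else, end}; in R→else S P, the suffix after S is nullable, so FOLLOW(S) ⊇ FOLLOW(R) = {$, else, end}. Thus FOLLOW(S) = {$, else, end}.
FOLLOW(L): in S→L else S else, L is followed by else S else with FIRST {else}; in S→L, the suffix after L is empty, so FOLLOW(L) ⊇ FOLLOW(S) = {$, else, end}; in P→L P end, L is followed by P end with FIRST {else, end}. Thus FOLLOW(L) = {$, else, end}.
FOLLOW(R): in L→R S S, R is followed by S S with FIRST {epsilon, else, end}; in L→R S S, the suffix after R is nullable, so FOLLOW(R) ⊇ FOLLOW(L) = {$, else, end}; in L→R P, R is followed by P with FIRST {epsilon, else, end}; in L→R P, the suffix after R is nullable, so FOLLOW(R) ⊇ FOLLOW(L) = {$, else, end}. Thus FOLLOW(R) = {$, else, end}.
FOLLOW(P): in P→L P end, P is followed by end with FIRST {end}; in L→R P, the suffix after P is empty, so FOLLOW(P) ⊇ FOLLOW(L) = {$, else, end}; in R→else S P, the suffix after P is empty, so FOLLOW(P) ⊇ FOLLOW(R) = {$, else, end}. Thus FOLLOW(P) = {$, else, end}.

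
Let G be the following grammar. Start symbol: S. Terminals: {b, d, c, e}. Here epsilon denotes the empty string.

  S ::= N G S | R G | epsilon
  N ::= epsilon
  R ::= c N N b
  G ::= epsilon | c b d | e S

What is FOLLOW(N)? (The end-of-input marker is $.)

FIRST(N) = {epsilon}
FIRST(R) = {c}
FIRST(G) = {epsilon, c, e}
FIRST(S) = {epsilon, c, e}  (via N G S, R G)
FOLLOW(S) includes $ since S is the start symbol.
FOLLOW(S): in S::=N G S, the suffix after S is empty (adds nothing new); in G::=e S, the suffix after S is empty, so FOLLOW(S) ⊇ FOLLOW(G) = {$, c, e}. Thus FOLLOW(S) = {$, c, e}.
FOLLOW(N): in S::=N G S, N is followed by G S with FIRST {epsilon, c, e}; in S::=N G S, the suffix after N is nullable, so FOLLOW(N) ⊇ FOLLOW(S) = {$, c, e}; in R::=c N N b (occurrence 1), N is followed by N b with FIRST {b}; in R::=c N N b (occurrence 2), N is followed by b with FIRST {b}. Thus FOLLOW(N) = {$, b, c, e}.
FOLLOW(R): in S::=R G, R is followed by G with FIRST {epsilon, c, e}; in S::=R G, the suffix after R is nullable, so FOLLOW(R) ⊇ FOLLOW(S) = {$, c, e}. Thus FOLLOW(R) = {$, c, e}.
FOLLOW(G): in S::=N G S, G is followed by S with FIRST {epsilon, c, e}; in S::=N G S, the suffix after G is nullable, so FOLLOW(G) ⊇ FOLLOW(S) = {$, c, e}; in S::=R G, the suffix after G is empty, so FOLLOW(G) ⊇ FOLLOW(S) = {$, c, e}. Thus FOLLOW(G) = {$, c, e}.

{$, b, c, e}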